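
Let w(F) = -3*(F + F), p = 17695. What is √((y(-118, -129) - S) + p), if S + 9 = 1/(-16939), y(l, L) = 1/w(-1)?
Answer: √182874658289154/101634 ≈ 133.06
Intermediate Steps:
w(F) = -6*F
y(l, L) = ⅙ (y(l, L) = 1/(-6*(-1)) = 1/6 = ⅙)
S = -152452/16939 (S = -9 + 1/(-16939) = -9 - 1/16939 = -152452/16939 ≈ -9.0001)
√((y(-118, -129) - S) + p) = √((⅙ - 1*(-152452/16939)) + 17695) = √((⅙ + 152452/16939) + 17695) = √(931651/101634 + 17695) = √(1799345281/101634) = √182874658289154/101634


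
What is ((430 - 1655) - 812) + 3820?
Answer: 1783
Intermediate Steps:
((430 - 1655) - 812) + 3820 = (-1225 - 812) + 3820 = -2037 + 3820 = 1783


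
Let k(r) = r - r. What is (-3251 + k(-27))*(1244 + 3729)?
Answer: -16167223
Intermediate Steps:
k(r) = 0
(-3251 + k(-27))*(1244 + 3729) = (-3251 + 0)*(1244 + 3729) = -3251*4973 = -16167223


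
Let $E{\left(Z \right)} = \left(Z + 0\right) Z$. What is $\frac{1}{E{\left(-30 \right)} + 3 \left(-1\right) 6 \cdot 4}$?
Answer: $\frac{1}{828} \approx 0.0012077$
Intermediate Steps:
$E{\left(Z \right)} = Z^{2}$ ($E{\left(Z \right)} = Z Z = Z^{2}$)
$\frac{1}{E{\left(-30 \right)} + 3 \left(-1\right) 6 \cdot 4} = \frac{1}{\left(-30\right)^{2} + 3 \left(-1\right) 6 \cdot 4} = \frac{1}{900 - 72} = \frac{1}{828}$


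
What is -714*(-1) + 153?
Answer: 867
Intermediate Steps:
-714*(-1) + 153 = -42*(-17) + 153 = 714 + 153 = 867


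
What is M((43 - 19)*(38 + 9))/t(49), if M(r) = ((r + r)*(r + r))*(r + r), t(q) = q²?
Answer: 11481993216/2401 ≈ 4.7822e+6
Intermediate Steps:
M(r) = 8*r³ (M(r) = ((2*r)*(2*r))*(2*r) = (4*r²)*(2*r) = 8*r³)
M((43 - 19)*(38 + 9))/t(49) = (8*((43 - 19)*(38 + 9))³)/(49²) = (8*(24*47)³)/2401 = (8*1128³)*(1/2401) = (8*1435249152)*(1/2401) = 11481993216*(1/2401) = 11481993216/2401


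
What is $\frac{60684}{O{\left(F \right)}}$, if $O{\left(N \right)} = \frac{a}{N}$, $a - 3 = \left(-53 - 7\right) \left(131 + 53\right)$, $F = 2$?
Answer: $- \frac{3112}{283} \approx -10.996$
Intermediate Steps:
$a = -11037$ ($a = 3 + \left(-53 - 7\right) \left(131 + 53\right) = 3 - 11040 = -11037$)
$O{\left(N \right)} = - \frac{11037}{N}$
$\frac{60684}{O{\left(F \right)}} = \frac{60684}{\left(-11037\right) \frac{1}{2}} = \frac{60684}{- \frac{11037}{2}} = 60684 \left(- \frac{2}{11037}\right) = - \frac{3112}{283}$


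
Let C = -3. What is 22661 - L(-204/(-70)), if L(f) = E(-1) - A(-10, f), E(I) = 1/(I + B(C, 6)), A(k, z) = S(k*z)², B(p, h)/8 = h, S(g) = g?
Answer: 54144186/2303 ≈ 23510.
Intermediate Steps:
B(p, h) = 8*h
A(k, z) = k²*z² (A(k, z) = (k*z)² = k²*z²)
E(I) = 1/(48 + I) (E(I) = 1/(I + 8*6) = 1/(I + 48) = 1/(48 + I))
L(f) = 1/47 - 100*f² (L(f) = 1/(48 - 1) - (-10)²*f² = 1/47 - 100*f²)
22661 - L(-204/(-70)) = 22661 - (1/47 - 100*(-204/(-70))²) = 22661 - (1/47 - 100*(-204*(-1/70))²) = 22661 - (1/47 - 100*(102/35)²) = 22661 - (1/47 - 100*10404/1225) = 22661 - (1/47 - 41616/49) = 22661 - 1*(-1955903/2303) = 22661 + 1955903/2303 = 54144186/2303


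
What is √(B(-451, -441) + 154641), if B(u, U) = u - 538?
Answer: 2*√38413 ≈ 391.98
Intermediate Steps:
B(u, U) = -538 + u
√(B(-451, -441) + 154641) = √((-538 - 451) + 154641) = √(-989 + 154641) = √153652 = 2*√38413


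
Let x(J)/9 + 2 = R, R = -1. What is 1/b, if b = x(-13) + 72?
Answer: 1/45 ≈ 0.022222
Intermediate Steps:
x(J) = -27 (x(J) = -18 + 9*(-1) = -18 - 9 = -27)
b = 45 (b = -27 + 72 = 45)
1/b = 1/45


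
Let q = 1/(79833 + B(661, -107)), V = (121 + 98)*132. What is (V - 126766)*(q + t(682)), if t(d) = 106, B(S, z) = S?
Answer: -417480087085/40247 ≈ -1.0373e+7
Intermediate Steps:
V = 28908 (V = 219*132 = 28908)
q = 1/80494 (q = 1/(79833 + 661) = 1/80494 ≈ 1.2423e-5)
(V - 126766)*(q + t(682)) = (28908 - 126766)*(1/80494 + 106) = -97858*8532365/80494 = -417480087085/40247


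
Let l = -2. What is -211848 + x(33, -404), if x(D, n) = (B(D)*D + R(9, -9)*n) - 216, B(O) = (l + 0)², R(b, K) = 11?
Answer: -216376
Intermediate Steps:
B(O) = 4 (B(O) = (-2 + 0)² = (-2)² = 4)
x(D, n) = -216 + 4*D + 11*n (x(D, n) = (4*D + 11*n) - 216 = -216 + 4*D + 11*n)
-211848 + x(33, -404) = -211848 + (-216 + 4*33 + 11*(-404)) = -211848 + (-216 + 132 - 4444) = -211848 - 4528 = -216376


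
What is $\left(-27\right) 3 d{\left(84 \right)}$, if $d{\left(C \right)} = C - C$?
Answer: $0$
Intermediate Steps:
$d{\left(C \right)} = 0$
$\left(-27\right) 3 d{\left(84 \right)} = \left(-27\right) 3 \cdot 0 = \left(-81\right) 0 = 0$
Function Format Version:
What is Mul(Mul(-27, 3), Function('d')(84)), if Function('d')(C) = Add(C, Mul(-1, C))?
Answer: 0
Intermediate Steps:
Function('d')(C) = 0
Mul(Mul(-27, 3), Function('d')(84)) = Mul(Mul(-27, 3), 0) = Mul(-81, 0) = 0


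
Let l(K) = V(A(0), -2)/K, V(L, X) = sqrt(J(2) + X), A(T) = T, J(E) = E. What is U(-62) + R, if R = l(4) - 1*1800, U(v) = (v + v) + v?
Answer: -1986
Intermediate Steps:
U(v) = 3*v (U(v) = 2*v + v = 3*v)
V(L, X) = sqrt(2 + X)
l(K) = 0 (l(K) = sqrt(2 - 2)/K = sqrt(0)/K = 0/K = 0)
R = -1800 (R = 0 - 1*1800 = 0 - 1800 = -1800)
U(-62) + R = 3*(-62) - 1800 = -186 - 1800 = -1986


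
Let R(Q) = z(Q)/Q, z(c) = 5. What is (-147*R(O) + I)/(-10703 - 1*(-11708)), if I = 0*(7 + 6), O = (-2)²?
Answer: -49/268 ≈ -0.18284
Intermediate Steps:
O = 4
R(Q) = 5/Q
I = 0 (I = 0*13 = 0)
(-147*R(O) + I)/(-10703 - 1*(-11708)) = (-735/4 + 0)/(-10703 - 1*(-11708)) = (-735/4 + 0)/(-10703 + 11708) = (-147*5/4 + 0)/1005 = (-735/4 + 0)*(1/1005) = -735/4*1/1005 = -49/268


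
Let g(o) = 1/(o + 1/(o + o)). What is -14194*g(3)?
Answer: -85164/19 ≈ -4482.3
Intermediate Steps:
g(o) = 1/(o + 1/(2*o))
-14194*g(3) = -28388*3/(1 + 2*3²) = -28388*3/(1 + 2*9) = -28388*3/(1 + 18) = -28388*3/19 = -14194*6/19 = -85164/19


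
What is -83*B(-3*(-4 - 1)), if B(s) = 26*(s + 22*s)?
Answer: -744510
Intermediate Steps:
B(s) = 598*s (B(s) = 26*(23*s) = 598*s)
-83*B(-3*(-4 - 1)) = -49634*(-3*(-4 - 1)) = -49634*(-3*(-5)) = -49634*15 = -83*8970 = -744510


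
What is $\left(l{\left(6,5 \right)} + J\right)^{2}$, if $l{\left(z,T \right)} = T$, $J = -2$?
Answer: $9$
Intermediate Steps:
$\left(l{\left(6,5 \right)} + J\right)^{2} = \left(5 - 2\right)^{2} = 3^{2} = 9$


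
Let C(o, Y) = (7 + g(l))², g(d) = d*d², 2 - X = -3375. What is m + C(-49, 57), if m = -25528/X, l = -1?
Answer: 96044/3377 ≈ 28.441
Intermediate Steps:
X = 3377 (X = 2 - 1*(-3375) = 2 + 3375 = 3377)
g(d) = d³
C(o, Y) = 36 (C(o, Y) = (7 + (-1)³)² = (7 - 1)² = 6² = 36)
m = -25528/3377 ≈ -7.5594
m + C(-49, 57) = -25528/3377 + 36 = 96044/3377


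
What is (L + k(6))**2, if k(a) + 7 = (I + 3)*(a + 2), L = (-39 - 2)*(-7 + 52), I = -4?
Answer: 3459600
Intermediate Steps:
L = -1845 (L = -41*45 = -1845)
k(a) = -9 - a (k(a) = -7 + (-4 + 3)*(a + 2) = -7 - (2 + a) = -7 + (-2 - a) = -9 - a)
(L + k(6))**2 = (-1845 + (-9 - 1*6))**2 = (-1845 + (-9 - 6))**2 = (-1845 - 15)**2 = (-1860)**2 = 3459600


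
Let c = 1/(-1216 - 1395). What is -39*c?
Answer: 39/2611 ≈ 0.014937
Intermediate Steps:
c = -1/2611 (c = 1/(-2611) = -1/2611 ≈ -0.00038300)
-39*c = -39*(-1/2611) = 39/2611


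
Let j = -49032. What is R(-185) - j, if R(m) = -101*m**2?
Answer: -3407693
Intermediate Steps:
R(-185) - j = -101*(-185)**2 - 1*(-49032) = -101*34225 + 49032 = -3456725 + 49032 = -3407693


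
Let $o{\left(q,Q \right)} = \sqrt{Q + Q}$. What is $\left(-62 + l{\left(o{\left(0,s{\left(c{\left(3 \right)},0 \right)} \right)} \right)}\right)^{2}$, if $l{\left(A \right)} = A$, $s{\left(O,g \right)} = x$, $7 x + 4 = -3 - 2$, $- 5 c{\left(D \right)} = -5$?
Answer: $\frac{26890}{7} - \frac{372 i \sqrt{14}}{7} \approx 3841.4 - 198.84 i$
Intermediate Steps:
$c{\left(D \right)} = 1$ ($c{\left(D \right)} = \left(- \frac{1}{5}\right) \left(-5\right) = 1$)
$x = - \frac{9}{7}$ ($x = - \frac{4}{7} + \frac{-3 - 2}{7} = - \frac{4}{7} + \frac{1}{7} \left(-5\right) = - \frac{4}{7} - \frac{5}{7} = - \frac{9}{7} \approx -1.2857$)
$s{\left(O,g \right)} = - \frac{9}{7}$
$o{\left(q,Q \right)} = \sqrt{2} \sqrt{Q}$ ($o{\left(q,Q \right)} = \sqrt{2 Q} = \sqrt{2} \sqrt{Q}$)
$\left(-62 + l{\left(o{\left(0,s{\left(c{\left(3 \right)},0 \right)} \right)} \right)}\right)^{2} = \left(-62 + \sqrt{2} \sqrt{- \frac{9}{7}}\right)^{2} = \left(-62 + \sqrt{2} \frac{3 i \sqrt{7}}{7}\right)^{2} = \left(-62 + \frac{3 i \sqrt{14}}{7}\right)^{2}$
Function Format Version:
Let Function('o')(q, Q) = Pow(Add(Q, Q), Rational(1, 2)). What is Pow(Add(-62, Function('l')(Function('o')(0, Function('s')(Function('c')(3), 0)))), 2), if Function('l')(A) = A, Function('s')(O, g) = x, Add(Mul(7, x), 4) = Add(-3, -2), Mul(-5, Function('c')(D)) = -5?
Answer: Add(Rational(26890, 7), Mul(Rational(-372, 7), I, Pow(14, Rational(1, 2)))) ≈ Add(3841.4, Mul(-198.84, I))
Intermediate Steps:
Function('c')(D) = 1 (Function('c')(D) = Mul(Rational(-1, 5), -5) = 1)
x = Rational(-9, 7) (x = Add(Rational(-4, 7), Mul(Rational(1, 7), Add(-3, -2))) = Add(Rational(-4, 7), Mul(Rational(1, 7), -5)) = Add(Rational(-4, 7), Rational(-5, 7)) = Rational(-9, 7) ≈ -1.2857)
Function('s')(O, g) = Rational(-9, 7)
Function('o')(q, Q) = Mul(Pow(2, Rational(1, 2)), Pow(Q, Rational(1, 2))) (Function('o')(q, Q) = Pow(Mul(2, Q), Rational(1, 2)) = Mul(Pow(2, Rational(1, 2)), Pow(Q, Rational(1, 2))))
Pow(Add(-62, Function('l')(Function('o')(0, Function('s')(Function('c')(3), 0)))), 2) = Pow(Add(-62, Mul(Pow(2, Rational(1, 2)), Pow(Rational(-9, 7), Rational(1, 2)))), 2) = Pow(Add(-62, Mul(Pow(2, Rational(1, 2)), Mul(Rational(3, 7), I, Pow(7, Rational(1, 2))))), 2) = Pow(Add(-62, Mul(Rational(3, 7), I, Pow(14, Rational(1, 2)))), 2)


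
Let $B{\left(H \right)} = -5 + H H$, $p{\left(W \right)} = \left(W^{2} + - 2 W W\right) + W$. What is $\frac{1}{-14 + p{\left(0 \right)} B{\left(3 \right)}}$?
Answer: $- \frac{1}{14} \approx -0.071429$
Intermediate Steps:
$p{\left(W \right)} = W - W^{2}$ ($p{\left(W \right)} = \left(W^{2} - 2 W^{2}\right) + W = - W^{2} + W = W - W^{2}$)
$B{\left(H \right)} = -5 + H^{2}$
$\frac{1}{-14 + p{\left(0 \right)} B{\left(3 \right)}} = \frac{1}{-14 + 0 \left(1 - 0\right) \left(-5 + 3^{2}\right)} = \frac{1}{-14 + 0 \left(1 + 0\right) \left(-5 + 9\right)} = \frac{1}{-14 + 0 \cdot 1 \cdot 4} = \frac{1}{-14 + 0 \cdot 4} = \frac{1}{-14 + 0} = \frac{1}{-14} = - \frac{1}{14}$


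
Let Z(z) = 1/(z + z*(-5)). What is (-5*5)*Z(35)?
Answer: 5/28 ≈ 0.17857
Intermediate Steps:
Z(z) = -1/(4*z) (Z(z) = 1/(z - 5*z) = 1/(-4*z) = -1/(4*z))
(-5*5)*Z(35) = (-5*5)*(-¼/35) = -(-25)/(4*35) = -25*(-1/140) = 5/28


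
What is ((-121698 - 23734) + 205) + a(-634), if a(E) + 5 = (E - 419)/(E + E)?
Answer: -184153123/1268 ≈ -1.4523e+5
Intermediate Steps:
a(E) = -5 + (-419 + E)/(2*E) (a(E) = -5 + (E - 419)/(E + E) = -5 + (-419 + E)/((2*E)) = -5 + (-419 + E)*(1/(2*E)) = -5 + (-419 + E)/(2*E))
((-121698 - 23734) + 205) + a(-634) = ((-121698 - 23734) + 205) + (½)*(-419 - 9*(-634))/(-634) = (-145432 + 205) + (½)*(-1/634)*(-419 + 5706) = -145227 + (½)*(-1/634)*5287 = -145227 - 5287/1268 = -184153123/1268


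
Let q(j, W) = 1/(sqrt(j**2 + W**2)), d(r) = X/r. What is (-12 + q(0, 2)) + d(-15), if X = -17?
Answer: -311/30 ≈ -10.367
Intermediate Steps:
d(r) = -17/r
q(j, W) = 1/sqrt(W**2 + j**2) (q(j, W) = 1/(sqrt(W**2 + j**2)) = 1/sqrt(W**2 + j**2))
(-12 + q(0, 2)) + d(-15) = (-12 + 1/sqrt(2**2 + 0**2)) - 17/(-15) = (-12 + 1/sqrt(4 + 0)) - 17*(-1/15) = (-12 + 1/sqrt(4)) + 17/15 = (-12 + 1/2) + 17/15 = -23/2 + 17/15 = -311/30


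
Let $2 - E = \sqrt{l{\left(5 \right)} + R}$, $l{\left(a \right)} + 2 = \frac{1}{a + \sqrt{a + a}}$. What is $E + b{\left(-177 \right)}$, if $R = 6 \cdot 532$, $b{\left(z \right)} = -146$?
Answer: $-144 - \frac{\sqrt{15951 + 3190 \sqrt{10}}}{\sqrt{5 + \sqrt{10}}} \approx -200.48$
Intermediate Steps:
$l{\left(a \right)} = -2 + \frac{1}{a + \sqrt{2} \sqrt{a}}$ ($l{\left(a \right)} = -2 + \frac{1}{a + \sqrt{a + a}} = -2 + \frac{1}{a + \sqrt{2 a}} = -2 + \frac{1}{a + \sqrt{2} \sqrt{a}}$)
$R = 3192$
$E = 2 - \sqrt{3192 + \frac{-9 - 2 \sqrt{10}}{5 + \sqrt{10}}}$ ($E = 2 - \sqrt{\frac{1 - 10 - 2 \sqrt{2} \sqrt{5}}{5 + \sqrt{2} \sqrt{5}} + 3192} = 2 - \sqrt{\frac{1 - 10 - 2 \sqrt{10}}{5 + \sqrt{10}} + 3192} = 2 - \sqrt{\frac{-9 - 2 \sqrt{10}}{5 + \sqrt{10}} + 3192} = 2 - \sqrt{3192 + \frac{-9 - 2 \sqrt{10}}{5 + \sqrt{10}}} \approx -54.481$)
$E + b{\left(-177 \right)} = \left(2 - \frac{\sqrt{15951 + 3190 \sqrt{10}}}{\sqrt{5 + \sqrt{10}}}\right) - 146 = -144 - \frac{\sqrt{15951 + 3190 \sqrt{10}}}{\sqrt{5 + \sqrt{10}}}$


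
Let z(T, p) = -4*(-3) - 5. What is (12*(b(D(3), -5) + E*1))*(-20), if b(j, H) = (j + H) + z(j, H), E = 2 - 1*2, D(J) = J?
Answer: -1200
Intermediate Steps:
E = 0 (E = 2 - 2 = 0)
z(T, p) = 7 (z(T, p) = 12 - 5 = 7)
b(j, H) = 7 + H + j (b(j, H) = (j + H) + 7 = (H + j) + 7 = 7 + H + j)
(12*(b(D(3), -5) + E*1))*(-20) = (12*((7 - 5 + 3) + 0*1))*(-20) = (12*(5 + 0))*(-20) = (12*5)*(-20) = 60*(-20) = -1200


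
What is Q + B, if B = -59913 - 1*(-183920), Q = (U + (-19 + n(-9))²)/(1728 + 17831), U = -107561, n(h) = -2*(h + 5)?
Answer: 2425345473/19559 ≈ 1.2400e+5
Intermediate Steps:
n(h) = -10 - 2*h (n(h) = -2*(5 + h) = -10 - 2*h)
Q = -107440/19559 (Q = (-107561 + (-19 + (-10 - 2*(-9)))²)/(1728 + 17831) = (-107561 + (-19 + (-10 + 18))²)/19559 = (-107561 + (-19 + 8)²)*(1/19559) = (-107561 + (-11)²)*(1/19559) = (-107561 + 121)*(1/19559) = -107440*1/19559 = -107440/19559 ≈ -5.4931)
B = 124007 (B = -59913 + 183920 = 124007)
Q + B = -107440/19559 + 124007 = 2425345473/19559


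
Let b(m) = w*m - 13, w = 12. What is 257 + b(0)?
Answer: 244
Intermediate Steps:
b(m) = -13 + 12*m (b(m) = 12*m - 13 = -13 + 12*m)
257 + b(0) = 257 + (-13 + 12*0) = 257 + (-13 + 0) = 257 - 13 = 244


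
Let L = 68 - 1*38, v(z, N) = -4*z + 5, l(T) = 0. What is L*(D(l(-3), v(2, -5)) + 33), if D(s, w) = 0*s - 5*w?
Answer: 1440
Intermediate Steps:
v(z, N) = 5 - 4*z
D(s, w) = -5*w (D(s, w) = 0 - 5*w = -5*w)
L = 30 (L = 68 - 38 = 30)
L*(D(l(-3), v(2, -5)) + 33) = 30*(-5*(5 - 4*2) + 33) = 30*(-5*(5 - 8) + 33) = 30*(-5*(-3) + 33) = 30*(15 + 33) = 30*48 = 1440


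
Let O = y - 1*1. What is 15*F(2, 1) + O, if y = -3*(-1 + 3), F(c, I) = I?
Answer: 8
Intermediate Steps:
y = -6 (y = -3*2 = -6)
O = -7 (O = -6 - 1*1 = -6 - 1 = -7)
15*F(2, 1) + O = 15*1 - 7 = 15 - 7 = 8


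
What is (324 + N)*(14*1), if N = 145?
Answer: 6566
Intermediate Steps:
(324 + N)*(14*1) = (324 + 145)*(14*1) = 469*14 = 6566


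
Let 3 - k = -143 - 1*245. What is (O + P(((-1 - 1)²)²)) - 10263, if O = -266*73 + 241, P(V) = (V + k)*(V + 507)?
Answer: 183421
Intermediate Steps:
k = 391 (k = 3 - (-143 - 1*245) = 3 - (-143 - 245) = 3 - 1*(-388) = 3 + 388 = 391)
P(V) = (391 + V)*(507 + V) (P(V) = (V + 391)*(V + 507) = (391 + V)*(507 + V))
O = -19177 (O = -19418 + 241 = -19177)
(O + P(((-1 - 1)²)²)) - 10263 = (-19177 + (198237 + (((-1 - 1)²)²)² + 898*((-1 - 1)²)²)) - 10263 = (-19177 + (198237 + (((-2)²)²)² + 898*((-2)²)²)) - 10263 = (-19177 + (198237 + (4²)² + 898*4²)) - 10263 = (-19177 + (198237 + 16² + 898*16)) - 10263 = (-19177 + (198237 + 256 + 14368)) - 10263 = (-19177 + 212861) - 10263 = 193684 - 10263 = 183421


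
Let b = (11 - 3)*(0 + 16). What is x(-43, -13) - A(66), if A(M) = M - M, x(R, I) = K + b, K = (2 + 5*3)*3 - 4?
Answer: 175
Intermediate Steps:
b = 128 (b = 8*16 = 128)
K = 47 (K = (2 + 15)*3 - 4 = 17*3 - 4 = 51 - 4 = 47)
x(R, I) = 175 (x(R, I) = 47 + 128 = 175)
A(M) = 0
x(-43, -13) - A(66) = 175 - 1*0 = 175 + 0 = 175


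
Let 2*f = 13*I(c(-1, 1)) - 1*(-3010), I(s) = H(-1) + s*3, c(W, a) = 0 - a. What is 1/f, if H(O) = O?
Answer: 1/1479 ≈ 0.00067613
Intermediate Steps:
c(W, a) = -a
I(s) = -1 + 3*s (I(s) = -1 + s*3 = -1 + 3*s)
f = 1479 (f = (13*(-1 + 3*(-1*1)) - 1*(-3010))/2 = (13*(-1 + 3*(-1)) + 3010)/2 = (13*(-1 - 3) + 3010)/2 = (13*(-4) + 3010)/2 = (-52 + 3010)/2 = (½)*2958 = 1479)
1/f = 1/1479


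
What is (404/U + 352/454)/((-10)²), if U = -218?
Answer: -2667/247430 ≈ -0.010779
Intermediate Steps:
(404/U + 352/454)/((-10)²) = (404/(-218) + 352/454)/((-10)²) = (404*(-1/218) + 352*(1/454))/100 = (-202/109 + 176/227)*(1/100) = -26670/24743*1/100 = -2667/247430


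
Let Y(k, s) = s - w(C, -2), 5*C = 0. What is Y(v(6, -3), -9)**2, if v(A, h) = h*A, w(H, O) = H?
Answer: 81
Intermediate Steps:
C = 0 (C = (1/5)*0 = 0)
v(A, h) = A*h
Y(k, s) = s (Y(k, s) = s - 1*0 = s + 0 = s)
Y(v(6, -3), -9)**2 = (-9)**2 = 81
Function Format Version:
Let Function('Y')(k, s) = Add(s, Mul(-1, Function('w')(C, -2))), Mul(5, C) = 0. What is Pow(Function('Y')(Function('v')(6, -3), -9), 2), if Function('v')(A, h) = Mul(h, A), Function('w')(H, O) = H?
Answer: 81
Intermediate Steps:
C = 0 (C = Mul(Rational(1, 5), 0) = 0)
Function('v')(A, h) = Mul(A, h)
Function('Y')(k, s) = s (Function('Y')(k, s) = Add(s, Mul(-1, 0)) = Add(s, 0) = s)
Pow(Function('Y')(Function('v')(6, -3), -9), 2) = Pow(-9, 2) = 81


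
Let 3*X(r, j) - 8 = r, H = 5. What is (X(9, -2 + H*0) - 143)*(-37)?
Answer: 15244/3 ≈ 5081.3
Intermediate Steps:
X(r, j) = 8/3 + r/3
(X(9, -2 + H*0) - 143)*(-37) = ((8/3 + (1/3)*9) - 143)*(-37) = ((8/3 + 3) - 143)*(-37) = (17/3 - 143)*(-37) = -412/3*(-37) = 15244/3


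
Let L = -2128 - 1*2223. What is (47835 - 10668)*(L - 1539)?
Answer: -218913630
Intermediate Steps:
L = -4351 (L = -2128 - 2223 = -4351)
(47835 - 10668)*(L - 1539) = (47835 - 10668)*(-4351 - 1539) = 37167*(-5890) = -218913630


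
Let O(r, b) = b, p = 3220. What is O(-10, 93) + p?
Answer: 3313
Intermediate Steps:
O(-10, 93) + p = 93 + 3220 = 3313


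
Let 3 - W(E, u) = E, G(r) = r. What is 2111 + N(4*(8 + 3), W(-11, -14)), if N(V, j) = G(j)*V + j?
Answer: 2741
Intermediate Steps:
W(E, u) = 3 - E
N(V, j) = j + V*j (N(V, j) = j*V + j = V*j + j = j + V*j)
2111 + N(4*(8 + 3), W(-11, -14)) = 2111 + (3 - 1*(-11))*(1 + 4*(8 + 3)) = 2111 + (3 + 11)*(1 + 4*11) = 2111 + 14*(1 + 44) = 2111 + 14*45 = 2111 + 630 = 2741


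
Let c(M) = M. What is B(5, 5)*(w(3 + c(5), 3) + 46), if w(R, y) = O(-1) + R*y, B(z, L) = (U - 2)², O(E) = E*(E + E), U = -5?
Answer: 3528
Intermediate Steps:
O(E) = 2*E² (O(E) = E*(2*E) = 2*E²)
B(z, L) = 49 (B(z, L) = (-5 - 2)² = (-7)² = 49)
w(R, y) = 2 + R*y (w(R, y) = 2*(-1)² + R*y = 2*1 + R*y = 2 + R*y)
B(5, 5)*(w(3 + c(5), 3) + 46) = 49*((2 + (3 + 5)*3) + 46) = 49*((2 + 8*3) + 46) = 49*((2 + 24) + 46) = 49*(26 + 46) = 49*72 = 3528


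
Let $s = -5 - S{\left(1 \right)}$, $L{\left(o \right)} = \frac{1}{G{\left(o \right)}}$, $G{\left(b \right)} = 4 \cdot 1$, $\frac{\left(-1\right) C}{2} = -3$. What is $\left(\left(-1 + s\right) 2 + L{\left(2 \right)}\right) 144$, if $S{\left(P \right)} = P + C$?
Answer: $-3708$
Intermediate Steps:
$C = 6$ ($C = \left(-2\right) \left(-3\right) = 6$)
$G{\left(b \right)} = 4$
$S{\left(P \right)} = 6 + P$ ($S{\left(P \right)} = P + 6 = 6 + P$)
$L{\left(o \right)} = \frac{1}{4}$
$s = -12$ ($s = -5 - \left(6 + 1\right) = -5 - 7 = -12$)
$\left(\left(-1 + s\right) 2 + L{\left(2 \right)}\right) 144 = \left(\left(-1 - 12\right) 2 + \frac{1}{4}\right) 144 = \left(\left(-13\right) 2 + \frac{1}{4}\right) 144 = \left(-26 + \frac{1}{4}\right) 144 = \left(- \frac{103}{4}\right) 144 = -3708$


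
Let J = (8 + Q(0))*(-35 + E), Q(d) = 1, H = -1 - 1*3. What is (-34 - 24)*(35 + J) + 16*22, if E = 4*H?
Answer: 24944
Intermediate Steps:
H = -4 (H = -1 - 3 = -4)
E = -16 (E = 4*(-4) = -16)
J = -459 (J = (8 + 1)*(-35 - 16) = 9*(-51) = -459)
(-34 - 24)*(35 + J) + 16*22 = (-34 - 24)*(35 - 459) + 16*22 = -58*(-424) + 352 = 24592 + 352 = 24944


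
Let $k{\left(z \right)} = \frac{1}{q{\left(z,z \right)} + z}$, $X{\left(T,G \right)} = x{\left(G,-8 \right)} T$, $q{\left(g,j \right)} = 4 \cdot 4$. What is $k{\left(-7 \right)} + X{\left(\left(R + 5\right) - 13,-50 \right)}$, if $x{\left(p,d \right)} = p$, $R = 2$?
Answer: $\frac{2701}{9} \approx 300.11$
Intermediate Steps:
$q{\left(g,j \right)} = 16$
$X{\left(T,G \right)} = G T$
$k{\left(z \right)} = \frac{1}{16 + z}$
$k{\left(-7 \right)} + X{\left(\left(R + 5\right) - 13,-50 \right)} = \frac{1}{16 - 7} - 50 \left(\left(2 + 5\right) - 13\right) = \frac{1}{9} - 50 \left(7 - 13\right) = \frac{1}{9} - -300 = \frac{1}{9} + 300 = \frac{2701}{9}$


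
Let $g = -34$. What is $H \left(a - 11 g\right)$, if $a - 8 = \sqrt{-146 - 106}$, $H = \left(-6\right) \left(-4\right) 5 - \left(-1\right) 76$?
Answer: $74872 + 1176 i \sqrt{7} \approx 74872.0 + 3111.4 i$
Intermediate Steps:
$H = 196$ ($H = 24 \cdot 5 - -76 = 120 + 76 = 196$)
$a = 8 + 6 i \sqrt{7}$ ($a = 8 + \sqrt{-146 - 106} = 8 + \sqrt{-252} = 8 + 6 i \sqrt{7} \approx 8.0 + 15.875 i$)
$H \left(a - 11 g\right) = 196 \left(\left(8 + 6 i \sqrt{7}\right) - -374\right) = 196 \left(\left(8 + 6 i \sqrt{7}\right) + 374\right) = 196 \left(382 + 6 i \sqrt{7}\right) = 74872 + 1176 i \sqrt{7}$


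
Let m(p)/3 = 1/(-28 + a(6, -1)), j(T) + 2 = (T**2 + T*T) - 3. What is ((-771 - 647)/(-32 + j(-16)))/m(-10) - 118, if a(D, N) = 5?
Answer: -135536/1425 ≈ -95.113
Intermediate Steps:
j(T) = -5 + 2*T**2 (j(T) = -2 + ((T**2 + T*T) - 3) = -2 + ((T**2 + T**2) - 3) = -2 + (2*T**2 - 3) = -2 + (-3 + 2*T**2) = -5 + 2*T**2)
m(p) = -3/23 (m(p) = 3/(-28 + 5) = 3/(-23) = 3*(-1/23) = -3/23)
((-771 - 647)/(-32 + j(-16)))/m(-10) - 118 = ((-771 - 647)/(-32 + (-5 + 2*(-16)**2)))/(-3/23) - 118 = -(-32614)/(3*(-32 + (-5 + 2*256))) - 118 = -(-32614)/(3*(-32 + (-5 + 512))) - 118 = -(-32614)/(3*(-32 + 507)) - 118 = -(-32614)/(3*475) - 118 = -23/3*(-1418/475) - 118 = 32614/1425 - 118 = -135536/1425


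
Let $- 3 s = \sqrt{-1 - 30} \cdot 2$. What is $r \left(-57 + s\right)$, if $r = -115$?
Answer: $6555 + \frac{230 i \sqrt{31}}{3} \approx 6555.0 + 426.86 i$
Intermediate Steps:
$s = - \frac{2 i \sqrt{31}}{3}$ ($s = - \frac{\sqrt{-1 - 30} \cdot 2}{3} = - \frac{\sqrt{-31} \cdot 2}{3} = - \frac{i \sqrt{31} \cdot 2}{3} = - \frac{2 i \sqrt{31}}{3} \approx - 3.7118 i$)
$r \left(-57 + s\right) = - 115 \left(-57 - \frac{2 i \sqrt{31}}{3}\right) = 6555 + \frac{230 i \sqrt{31}}{3}$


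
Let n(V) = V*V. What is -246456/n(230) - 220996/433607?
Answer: -29638933798/5734452575 ≈ -5.1686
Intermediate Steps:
n(V) = V²
-246456/n(230) - 220996/433607 = -246456/(230²) - 220996/433607 = -246456/52900 - 220996*1/433607 = -246456*1/52900 - 220996/433607 = -61614/13225 - 220996/433607 = -29638933798/5734452575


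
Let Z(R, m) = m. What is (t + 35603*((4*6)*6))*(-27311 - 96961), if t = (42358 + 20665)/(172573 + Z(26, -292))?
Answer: -36587988541504560/57427 ≈ -6.3712e+11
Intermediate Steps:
t = 63023/172281 (t = (42358 + 20665)/(172573 - 292) = 63023/172281 ≈ 0.36582)
(t + 35603*((4*6)*6))*(-27311 - 96961) = (63023/172281 + 35603*((4*6)*6))*(-27311 - 96961) = (63023/172281 + 35603*(24*6))*(-124272) = (63023/172281 + 35603*144)*(-124272) = (63023/172281 + 5126832)*(-124272) = (883255806815/172281)*(-124272) = -36587988541504560/57427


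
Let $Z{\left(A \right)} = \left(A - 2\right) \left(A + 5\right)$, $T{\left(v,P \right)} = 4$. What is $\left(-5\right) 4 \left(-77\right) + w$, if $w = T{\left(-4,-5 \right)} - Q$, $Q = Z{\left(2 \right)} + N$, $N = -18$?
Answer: $1562$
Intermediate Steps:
$Z{\left(A \right)} = \left(-2 + A\right) \left(5 + A\right)$
$Q = -18$ ($Q = \left(-10 + 2^{2} + 3 \cdot 2\right) - 18 = \left(-10 + 4 + 6\right) - 18 = 0 - 18 = -18$)
$w = 22$ ($w = 4 - -18 = 4 + 18 = 22$)
$\left(-5\right) 4 \left(-77\right) + w = \left(-5\right) 4 \left(-77\right) + 22 = \left(-20\right) \left(-77\right) + 22 = 1540 + 22 = 1562$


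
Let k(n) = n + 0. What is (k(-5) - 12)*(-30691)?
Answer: 521747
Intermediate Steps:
k(n) = n
(k(-5) - 12)*(-30691) = (-5 - 12)*(-30691) = -17*(-30691) = 521747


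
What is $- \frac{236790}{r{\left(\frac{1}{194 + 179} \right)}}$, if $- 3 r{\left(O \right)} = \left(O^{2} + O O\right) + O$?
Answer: $\frac{6588871182}{25} \approx 2.6355 \cdot 10^{8}$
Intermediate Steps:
$r{\left(O \right)} = - \frac{2 O^{2}}{3} - \frac{O}{3}$ ($r{\left(O \right)} = - \frac{\left(O^{2} + O O\right) + O}{3} = - \frac{\left(O^{2} + O^{2}\right) + O}{3} = - \frac{2 O^{2} + O}{3} = - \frac{O + 2 O^{2}}{3} = - \frac{2 O^{2}}{3} - \frac{O}{3}$)
$- \frac{236790}{r{\left(\frac{1}{194 + 179} \right)}} = - \frac{236790}{\left(- \frac{1}{3}\right) \frac{1}{194 + 179} \left(1 + \frac{2}{194 + 179}\right)} = - \frac{236790}{\left(- \frac{1}{3}\right) \frac{1}{373} \left(1 + \frac{2}{373}\right)} = - \frac{236790}{\left(- \frac{1}{3}\right) \frac{1}{373} \cdot \frac{375}{373}} = - \frac{236790}{- \frac{125}{139129}} = \left(-236790\right) \left(- \frac{139129}{125}\right) = \frac{6588871182}{25}$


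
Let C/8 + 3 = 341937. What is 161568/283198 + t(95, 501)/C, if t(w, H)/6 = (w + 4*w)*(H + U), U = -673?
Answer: 6315439177/16139170822 ≈ 0.39131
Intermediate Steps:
C = 2735472 (C = -24 + 8*341937 = -24 + 2735496 = 2735472)
t(w, H) = 30*w*(-673 + H) (t(w, H) = 6*((w + 4*w)*(H - 673)) = 6*((5*w)*(-673 + H)) = 6*(5*w*(-673 + H)) = 30*w*(-673 + H))
161568/283198 + t(95, 501)/C = 161568/283198 + (30*95*(-673 + 501))/2735472 = 161568*(1/283198) + (30*95*(-172))*(1/2735472) = 80784/141599 - 490200*1/2735472 = 80784/141599 - 20425/113978 = 6315439177/16139170822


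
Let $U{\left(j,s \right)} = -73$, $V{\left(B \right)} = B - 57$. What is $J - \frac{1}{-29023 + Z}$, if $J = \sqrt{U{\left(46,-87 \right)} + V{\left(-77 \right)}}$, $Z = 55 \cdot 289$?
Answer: $\frac{1}{13128} + 3 i \sqrt{23} \approx 7.6173 \cdot 10^{-5} + 14.387 i$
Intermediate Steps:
$Z = 15895$
$V{\left(B \right)} = -57 + B$
$J = 3 i \sqrt{23}$ ($J = \sqrt{-73 - 134} = \sqrt{-207} = 3 i \sqrt{23} \approx 14.387 i$)
$J - \frac{1}{-29023 + Z} = 3 i \sqrt{23} - \frac{1}{-29023 + 15895} = 3 i \sqrt{23} - \frac{1}{-13128} = 3 i \sqrt{23} - - \frac{1}{13128} = 3 i \sqrt{23} + \frac{1}{13128} = \frac{1}{13128} + 3 i \sqrt{23}$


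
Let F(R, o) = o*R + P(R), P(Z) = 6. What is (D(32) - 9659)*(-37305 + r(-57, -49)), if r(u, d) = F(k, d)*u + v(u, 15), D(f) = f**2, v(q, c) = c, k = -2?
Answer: 373187430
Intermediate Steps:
F(R, o) = 6 + R*o (F(R, o) = o*R + 6 = R*o + 6 = 6 + R*o)
r(u, d) = 15 + u*(6 - 2*d) (r(u, d) = (6 - 2*d)*u + 15 = u*(6 - 2*d) + 15 = 15 + u*(6 - 2*d))
(D(32) - 9659)*(-37305 + r(-57, -49)) = (32**2 - 9659)*(-37305 + (15 - 2*(-57)*(-3 - 49))) = (1024 - 9659)*(-37305 + (15 - 2*(-57)*(-52))) = -8635*(-37305 + (15 - 5928)) = -8635*(-37305 - 5913) = -8635*(-43218) = 373187430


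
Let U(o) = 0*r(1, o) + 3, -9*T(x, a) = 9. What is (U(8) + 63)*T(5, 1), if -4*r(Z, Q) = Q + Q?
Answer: -66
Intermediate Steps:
T(x, a) = -1 (T(x, a) = -1/9*9 = -1)
r(Z, Q) = -Q/2 (r(Z, Q) = -(Q + Q)/4 = -Q/2)
U(o) = 3 (U(o) = 0*(-o/2) + 3 = 0 + 3 = 3)
(U(8) + 63)*T(5, 1) = (3 + 63)*(-1) = 66*(-1) = -66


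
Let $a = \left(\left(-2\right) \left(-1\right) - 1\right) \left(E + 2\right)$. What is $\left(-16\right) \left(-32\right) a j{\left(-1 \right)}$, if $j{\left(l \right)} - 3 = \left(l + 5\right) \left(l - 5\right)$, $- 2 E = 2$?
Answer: $-10752$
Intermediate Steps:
$E = -1$ ($E = \left(- \frac{1}{2}\right) 2 = -1$)
$j{\left(l \right)} = 3 + \left(-5 + l\right) \left(5 + l\right)$ ($j{\left(l \right)} = 3 + \left(l + 5\right) \left(l - 5\right) = 3 + \left(5 + l\right) \left(-5 + l\right) = 3 + \left(-5 + l\right) \left(5 + l\right)$)
$a = 1$ ($a = \left(\left(-2\right) \left(-1\right) - 1\right) \left(-1 + 2\right) = \left(2 - 1\right) 1 = 1 \cdot 1 = 1$)
$\left(-16\right) \left(-32\right) a j{\left(-1 \right)} = \left(-16\right) \left(-32\right) 1 \left(-22 + \left(-1\right)^{2}\right) = 512 \cdot 1 \left(-22 + 1\right) = 512 \cdot 1 \left(-21\right) = 512 \left(-21\right) = -10752$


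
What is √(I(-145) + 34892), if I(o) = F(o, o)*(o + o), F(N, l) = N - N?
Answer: 2*√8723 ≈ 186.79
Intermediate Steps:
F(N, l) = 0
I(o) = 0 (I(o) = 0*(o + o) = 0*(2*o) = 0)
√(I(-145) + 34892) = √(0 + 34892) = √34892 = 2*√8723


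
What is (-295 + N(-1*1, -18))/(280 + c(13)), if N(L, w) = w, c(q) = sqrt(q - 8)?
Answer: -17528/15679 + 313*sqrt(5)/78395 ≈ -1.1090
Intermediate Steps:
c(q) = sqrt(-8 + q)
(-295 + N(-1*1, -18))/(280 + c(13)) = (-295 - 18)/(280 + sqrt(-8 + 13)) = -313/(280 + sqrt(5))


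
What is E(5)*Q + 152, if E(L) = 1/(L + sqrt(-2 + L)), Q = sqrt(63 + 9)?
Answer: 152 - 3*sqrt(6)/11 + 15*sqrt(2)/11 ≈ 153.26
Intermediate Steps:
Q = 6*sqrt(2) (Q = sqrt(72) = 6*sqrt(2) ≈ 8.4853)
E(5)*Q + 152 = (6*sqrt(2))/(5 + sqrt(-2 + 5)) + 152 = (6*sqrt(2))/(5 + sqrt(3)) + 152 = 6*sqrt(2)/(5 + sqrt(3)) + 152 = 152 + 6*sqrt(2)/(5 + sqrt(3))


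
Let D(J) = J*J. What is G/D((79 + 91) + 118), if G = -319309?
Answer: -319309/82944 ≈ -3.8497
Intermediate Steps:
D(J) = J²
G/D((79 + 91) + 118) = -319309/((79 + 91) + 118)² = -319309/(170 + 118)² = -319309/(288²) = -319309/82944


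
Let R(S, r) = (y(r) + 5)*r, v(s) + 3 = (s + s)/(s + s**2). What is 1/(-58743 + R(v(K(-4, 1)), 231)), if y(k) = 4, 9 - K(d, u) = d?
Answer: -1/56664 ≈ -1.7648e-5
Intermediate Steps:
K(d, u) = 9 - d
v(s) = -3 + 2*s/(s + s**2) (v(s) = -3 + (s + s)/(s + s**2) = -3 + (2*s)/(s + s**2) = -3 + 2*s/(s + s**2))
R(S, r) = 9*r (R(S, r) = (4 + 5)*r = 9*r)
1/(-58743 + R(v(K(-4, 1)), 231)) = 1/(-58743 + 9*231) = 1/(-58743 + 2079) = 1/(-56664) = -1/56664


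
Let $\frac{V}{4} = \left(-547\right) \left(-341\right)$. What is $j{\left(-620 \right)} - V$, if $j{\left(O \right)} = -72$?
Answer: $-746180$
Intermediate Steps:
$V = 746108$ ($V = 4 \left(\left(-547\right) \left(-341\right)\right) = 4 \cdot 186527 = 746108$)
$j{\left(-620 \right)} - V = -72 - 746108 = -746180$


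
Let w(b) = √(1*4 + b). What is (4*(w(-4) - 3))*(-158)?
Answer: 1896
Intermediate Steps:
w(b) = √(4 + b)
(4*(w(-4) - 3))*(-158) = (4*(√(4 - 4) - 3))*(-158) = (4*(√0 - 3))*(-158) = (4*(0 - 3))*(-158) = (4*(-3))*(-158) = -12*(-158) = 1896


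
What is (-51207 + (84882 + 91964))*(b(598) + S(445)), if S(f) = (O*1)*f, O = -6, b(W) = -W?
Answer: -410588252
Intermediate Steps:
S(f) = -6*f (S(f) = (-6*1)*f = -6*f)
(-51207 + (84882 + 91964))*(b(598) + S(445)) = (-51207 + (84882 + 91964))*(-1*598 - 6*445) = (-51207 + 176846)*(-598 - 2670) = 125639*(-3268) = -410588252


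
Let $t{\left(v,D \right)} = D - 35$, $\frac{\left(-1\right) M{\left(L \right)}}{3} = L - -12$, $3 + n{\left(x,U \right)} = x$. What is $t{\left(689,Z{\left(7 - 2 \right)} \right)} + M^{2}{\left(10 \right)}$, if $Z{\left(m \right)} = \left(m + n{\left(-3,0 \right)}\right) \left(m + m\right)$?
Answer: $4311$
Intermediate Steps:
$n{\left(x,U \right)} = -3 + x$
$M{\left(L \right)} = -36 - 3 L$ ($M{\left(L \right)} = - 3 \left(L - -12\right) = - 3 \left(L + 12\right) = - 3 \left(12 + L\right) = -36 - 3 L$)
$Z{\left(m \right)} = 2 m \left(-6 + m\right)$ ($Z{\left(m \right)} = \left(m - 6\right) \left(m + m\right) = \left(m - 6\right) 2 m = \left(-6 + m\right) 2 m = 2 m \left(-6 + m\right)$)
$t{\left(v,D \right)} = -35 + D$ ($t{\left(v,D \right)} = D - 35 = -35 + D$)
$t{\left(689,Z{\left(7 - 2 \right)} \right)} + M^{2}{\left(10 \right)} = \left(-35 + 2 \left(7 - 2\right) \left(-6 + \left(7 - 2\right)\right)\right) + \left(-36 - 30\right)^{2} = \left(-35 + 2 \cdot 5 \left(-6 + 5\right)\right) + \left(-66\right)^{2} = \left(-35 + 2 \cdot 5 \left(-1\right)\right) + 4356 = \left(-35 - 10\right) + 4356 = -45 + 4356 = 4311$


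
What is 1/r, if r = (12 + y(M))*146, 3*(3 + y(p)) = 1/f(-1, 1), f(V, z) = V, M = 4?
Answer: 3/3796 ≈ 0.00079031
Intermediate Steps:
y(p) = -10/3 (y(p) = -3 + (1/3)/(-1) = -3 + (1/3)*(-1) = -3 - 1/3 = -10/3)
r = 3796/3 (r = (12 - 10/3)*146 = (26/3)*146 = 3796/3 ≈ 1265.3)
1/r = 1/(3796/3) = 3/3796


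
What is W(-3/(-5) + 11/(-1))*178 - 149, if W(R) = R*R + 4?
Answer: 495387/25 ≈ 19815.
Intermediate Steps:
W(R) = 4 + R² (W(R) = R² + 4 = 4 + R²)
W(-3/(-5) + 11/(-1))*178 - 149 = (4 + (-3/(-5) + 11/(-1))²)*178 - 149 = (4 + (-3*(-⅕) + 11*(-1))²)*178 - 149 = (4 + (⅗ - 11)²)*178 - 149 = (4 + (-52/5)²)*178 - 149 = (4 + 2704/25)*178 - 149 = (2804/25)*178 - 149 = 499112/25 - 149 = 495387/25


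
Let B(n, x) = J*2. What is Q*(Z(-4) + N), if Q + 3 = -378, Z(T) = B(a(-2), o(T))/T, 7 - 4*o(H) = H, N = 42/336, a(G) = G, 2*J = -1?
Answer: -1143/8 ≈ -142.88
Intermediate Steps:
J = -½ (J = (½)*(-1) = -½ ≈ -0.50000)
N = ⅛ (N = 42*(1/336) = ⅛ ≈ 0.12500)
o(H) = 7/4 - H/4
B(n, x) = -1 (B(n, x) = -½*2 = -1)
Z(T) = -1/T
Q = -381 (Q = -3 - 378 = -381)
Q*(Z(-4) + N) = -381*(-1/(-4) + ⅛) = -381*(-1*(-¼) + ⅛) = -381*(¼ + ⅛) = -381*3/8 = -1143/8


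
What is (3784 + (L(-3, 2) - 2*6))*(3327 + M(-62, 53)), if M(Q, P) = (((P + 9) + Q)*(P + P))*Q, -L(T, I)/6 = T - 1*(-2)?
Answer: 12569406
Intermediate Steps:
L(T, I) = -12 - 6*T (L(T, I) = -6*(T - 1*(-2)) = -6*(T + 2) = -6*(2 + T) = -12 - 6*T)
M(Q, P) = 2*P*Q*(9 + P + Q) (M(Q, P) = (((9 + P) + Q)*(2*P))*Q = ((9 + P + Q)*(2*P))*Q = (2*P*(9 + P + Q))*Q = 2*P*Q*(9 + P + Q))
(3784 + (L(-3, 2) - 2*6))*(3327 + M(-62, 53)) = (3784 + ((-12 - 6*(-3)) - 2*6))*(3327 + 2*53*(-62)*(9 + 53 - 62)) = (3784 + ((-12 + 18) - 12))*(3327 + 2*53*(-62)*0) = (3784 + (6 - 12))*(3327 + 0) = (3784 - 6)*3327 = 3778*3327 = 12569406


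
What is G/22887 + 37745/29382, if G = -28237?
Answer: 11403427/224155278 ≈ 0.050873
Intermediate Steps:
G/22887 + 37745/29382 = -28237/22887 + 37745/29382 = 11403427/224155278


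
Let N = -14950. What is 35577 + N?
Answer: 20627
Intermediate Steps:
35577 + N = 35577 - 14950 = 20627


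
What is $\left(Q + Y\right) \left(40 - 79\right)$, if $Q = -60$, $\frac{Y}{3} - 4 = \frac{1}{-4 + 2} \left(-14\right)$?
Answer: $1053$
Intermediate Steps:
$Y = 33$ ($Y = 12 + 3 \frac{1}{-4 + 2} \left(-14\right) = 12 + 3 \frac{1}{-2} \left(-14\right) = 12 + 3 \left(\left(- \frac{1}{2}\right) \left(-14\right)\right) = 12 + 3 \cdot 7 = 12 + 21 = 33$)
$\left(Q + Y\right) \left(40 - 79\right) = \left(-60 + 33\right) \left(40 - 79\right) = \left(-27\right) \left(-39\right) = 1053$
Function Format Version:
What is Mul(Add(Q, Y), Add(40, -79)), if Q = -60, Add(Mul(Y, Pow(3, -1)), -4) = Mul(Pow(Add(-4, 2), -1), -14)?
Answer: 1053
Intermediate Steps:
Y = 33 (Y = Add(12, Mul(3, Mul(Pow(Add(-4, 2), -1), -14))) = Add(12, Mul(3, Mul(Pow(-2, -1), -14))) = Add(12, Mul(3, Mul(Rational(-1, 2), -14))) = Add(12, Mul(3, 7)) = Add(12, 21) = 33)
Mul(Add(Q, Y), Add(40, -79)) = Mul(Add(-60, 33), Add(40, -79)) = Mul(-27, -39) = 1053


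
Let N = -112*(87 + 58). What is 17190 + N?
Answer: 950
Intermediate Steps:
N = -16240 (N = -112*145 = -16240)
17190 + N = 17190 - 16240 = 950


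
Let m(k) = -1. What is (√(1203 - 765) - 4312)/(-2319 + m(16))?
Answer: 539/290 - √438/2320 ≈ 1.8496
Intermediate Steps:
(√(1203 - 765) - 4312)/(-2319 + m(16)) = (√(1203 - 765) - 4312)/(-2319 - 1) = (√438 - 4312)/(-2320) = (-4312 + √438)*(-1/2320) = 539/290 - √438/2320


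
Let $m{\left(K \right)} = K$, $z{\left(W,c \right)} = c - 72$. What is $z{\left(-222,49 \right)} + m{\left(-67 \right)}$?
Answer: $-90$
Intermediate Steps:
$z{\left(W,c \right)} = -72 + c$
$z{\left(-222,49 \right)} + m{\left(-67 \right)} = \left(-72 + 49\right) - 67 = -23 - 67 = -90$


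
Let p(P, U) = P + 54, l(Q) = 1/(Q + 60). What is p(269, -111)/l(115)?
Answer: 56525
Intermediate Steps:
l(Q) = 1/(60 + Q)
p(P, U) = 54 + P
p(269, -111)/l(115) = (54 + 269)/(1/(60 + 115)) = 323/(1/175) = 323*175 = 56525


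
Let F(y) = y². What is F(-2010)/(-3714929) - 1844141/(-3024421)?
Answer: -5368110401111/11235509281109 ≈ -0.47778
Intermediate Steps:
F(-2010)/(-3714929) - 1844141/(-3024421) = (-2010)²/(-3714929) - 1844141/(-3024421) = 4040100*(-1/3714929) - 1844141*(-1/3024421) = -4040100/3714929 + 1844141/3024421 = -5368110401111/11235509281109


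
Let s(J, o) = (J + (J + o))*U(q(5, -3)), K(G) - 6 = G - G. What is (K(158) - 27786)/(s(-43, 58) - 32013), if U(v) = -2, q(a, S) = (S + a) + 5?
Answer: 27780/31957 ≈ 0.86929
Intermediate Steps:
q(a, S) = 5 + S + a
K(G) = 6 (K(G) = 6 + (G - G) = 6 + 0 = 6)
s(J, o) = -4*J - 2*o (s(J, o) = (J + (J + o))*(-2) = (o + 2*J)*(-2) = -4*J - 2*o)
(K(158) - 27786)/(s(-43, 58) - 32013) = (6 - 27786)/((-4*(-43) - 2*58) - 32013) = -27780/((172 - 116) - 32013) = -27780/(56 - 32013) = -27780/(-31957) = -27780*(-1/31957) = 27780/31957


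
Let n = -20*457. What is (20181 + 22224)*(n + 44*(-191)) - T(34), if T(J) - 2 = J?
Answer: -743953356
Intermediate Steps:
n = -9140
T(J) = 2 + J
(20181 + 22224)*(n + 44*(-191)) - T(34) = (20181 + 22224)*(-9140 + 44*(-191)) - (2 + 34) = 42405*(-9140 - 8404) - 1*36 = 42405*(-17544) - 36 = -743953320 - 36 = -743953356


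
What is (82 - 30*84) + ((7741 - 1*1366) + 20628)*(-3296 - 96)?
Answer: -91596614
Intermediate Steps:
(82 - 30*84) + ((7741 - 1*1366) + 20628)*(-3296 - 96) = (82 - 2520) + ((7741 - 1366) + 20628)*(-3392) = -2438 + (6375 + 20628)*(-3392) = -2438 + 27003*(-3392) = -2438 - 91594176 = -91596614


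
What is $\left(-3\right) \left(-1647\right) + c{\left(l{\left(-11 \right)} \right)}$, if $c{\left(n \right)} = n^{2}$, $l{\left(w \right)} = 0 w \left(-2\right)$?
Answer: $4941$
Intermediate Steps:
$l{\left(w \right)} = 0$ ($l{\left(w \right)} = 0 \left(-2\right) = 0$)
$\left(-3\right) \left(-1647\right) + c{\left(l{\left(-11 \right)} \right)} = \left(-3\right) \left(-1647\right) + 0^{2} = 4941 + 0 = 4941$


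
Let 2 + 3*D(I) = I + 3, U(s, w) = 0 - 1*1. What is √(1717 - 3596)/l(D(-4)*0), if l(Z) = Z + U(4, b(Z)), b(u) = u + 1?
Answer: -I*√1879 ≈ -43.347*I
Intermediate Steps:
b(u) = 1 + u
U(s, w) = -1 (U(s, w) = 0 - 1 = -1)
D(I) = ⅓ + I/3 (D(I) = -⅔ + (I + 3)/3 = -⅔ + (3 + I)/3 = -⅔ + (1 + I/3) = ⅓ + I/3)
l(Z) = -1 + Z (l(Z) = Z - 1 = -1 + Z)
√(1717 - 3596)/l(D(-4)*0) = √(1717 - 3596)/(-1 + (⅓ + (⅓)*(-4))*0) = √(-1879)/(-1 + (⅓ - 4/3)*0) = (I*√1879)/(-1 - 1*0) = (I*√1879)/(-1 + 0) = (I*√1879)/(-1) = (I*√1879)*(-1) = -I*√1879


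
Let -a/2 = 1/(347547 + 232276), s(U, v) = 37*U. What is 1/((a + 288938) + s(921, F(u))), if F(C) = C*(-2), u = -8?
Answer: 579823/187291526343 ≈ 3.0958e-6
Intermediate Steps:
F(C) = -2*C
a = -2/579823 (a = -2/(347547 + 232276) = -2/579823 ≈ -3.4493e-6)
1/((a + 288938) + s(921, F(u))) = 1/((-2/579823 + 288938) + 37*921) = 1/(167532897972/579823 + 34077) = 1/(187291526343/579823) = 579823/187291526343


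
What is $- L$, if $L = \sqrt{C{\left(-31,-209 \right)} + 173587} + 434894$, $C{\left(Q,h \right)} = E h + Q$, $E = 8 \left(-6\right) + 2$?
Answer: $-434894 - \sqrt{183170} \approx -4.3532 \cdot 10^{5}$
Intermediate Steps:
$E = -46$ ($E = -48 + 2 = -46$)
$C{\left(Q,h \right)} = Q - 46 h$ ($C{\left(Q,h \right)} = - 46 h + Q = Q - 46 h$)
$L = 434894 + \sqrt{183170}$ ($L = \sqrt{\left(-31 - -9614\right) + 173587} + 434894 = \sqrt{\left(-31 + 9614\right) + 173587} + 434894 = \sqrt{9583 + 173587} + 434894 = \sqrt{183170} + 434894 = 434894 + \sqrt{183170} \approx 4.3532 \cdot 10^{5}$)
$- L = - (434894 + \sqrt{183170}) = -434894 - \sqrt{183170}$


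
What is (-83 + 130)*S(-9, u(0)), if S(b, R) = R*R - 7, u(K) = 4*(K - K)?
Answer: -329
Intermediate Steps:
u(K) = 0 (u(K) = 4*0 = 0)
S(b, R) = -7 + R² (S(b, R) = R² - 7 = -7 + R²)
(-83 + 130)*S(-9, u(0)) = (-83 + 130)*(-7 + 0²) = 47*(-7 + 0) = 47*(-7) = -329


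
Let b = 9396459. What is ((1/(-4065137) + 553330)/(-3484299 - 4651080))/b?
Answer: -2249362256209/310754337775802010657 ≈ -7.2384e-9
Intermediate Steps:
((1/(-4065137) + 553330)/(-3484299 - 4651080))/b = ((1/(-4065137) + 553330)/(-3484299 - 4651080))/9396459 = ((-1/4065137 + 553330)/(-8135379))*(1/9396459) = ((2249362256209/4065137)*(-1/8135379))*(1/9396459) = -2249362256209/33071430181923*1/9396459 = -2249362256209/310754337775802010657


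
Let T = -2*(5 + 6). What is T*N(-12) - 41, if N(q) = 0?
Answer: -41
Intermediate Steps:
T = -22 (T = -2*11 = -22)
T*N(-12) - 41 = -22*0 - 41 = 0 - 41 = -41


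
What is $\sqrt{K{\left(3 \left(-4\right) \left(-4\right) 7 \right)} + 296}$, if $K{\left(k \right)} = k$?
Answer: $2 \sqrt{158} \approx 25.14$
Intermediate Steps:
$\sqrt{K{\left(3 \left(-4\right) \left(-4\right) 7 \right)} + 296} = \sqrt{3 \left(-4\right) \left(-4\right) 7 + 296} = \sqrt{\left(-12\right) \left(-4\right) 7 + 296} = \sqrt{48 \cdot 7 + 296} = \sqrt{336 + 296} = \sqrt{632} = 2 \sqrt{158}$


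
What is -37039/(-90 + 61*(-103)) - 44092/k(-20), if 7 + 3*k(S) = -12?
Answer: 843698689/121087 ≈ 6967.7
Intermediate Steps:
k(S) = -19/3 (k(S) = -7/3 + (⅓)*(-12) = -7/3 - 4 = -19/3)
-37039/(-90 + 61*(-103)) - 44092/k(-20) = -37039/(-90 + 61*(-103)) - 44092/(-19/3) = -37039/(-90 - 6283) - 44092*(-3/19) = -37039/(-6373) + 132276/19 = -37039*(-1/6373) + 132276/19 = 37039/6373 + 132276/19 = 843698689/121087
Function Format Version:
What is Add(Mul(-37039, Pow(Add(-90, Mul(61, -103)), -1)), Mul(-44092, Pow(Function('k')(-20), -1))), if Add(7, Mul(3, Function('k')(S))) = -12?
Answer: Rational(843698689, 121087) ≈ 6967.7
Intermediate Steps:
Function('k')(S) = Rational(-19, 3) (Function('k')(S) = Add(Rational(-7, 3), Mul(Rational(1, 3), -12)) = Add(Rational(-7, 3), -4) = Rational(-19, 3))
Add(Mul(-37039, Pow(Add(-90, Mul(61, -103)), -1)), Mul(-44092, Pow(Function('k')(-20), -1))) = Add(Mul(-37039, Pow(Add(-90, Mul(61, -103)), -1)), Mul(-44092, Pow(Rational(-19, 3), -1))) = Add(Mul(-37039, Pow(Add(-90, -6283), -1)), Mul(-44092, Rational(-3, 19))) = Add(Mul(-37039, Pow(-6373, -1)), Rational(132276, 19)) = Add(Mul(-37039, Rational(-1, 6373)), Rational(132276, 19)) = Add(Rational(37039, 6373), Rational(132276, 19)) = Rational(843698689, 121087)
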